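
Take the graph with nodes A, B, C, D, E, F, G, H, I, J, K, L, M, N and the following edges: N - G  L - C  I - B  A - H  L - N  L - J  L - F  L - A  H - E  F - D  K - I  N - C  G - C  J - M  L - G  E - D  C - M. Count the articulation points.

2

Removing I increases the component count from 2 to 3, so I is a cut vertex.
Removing L increases the component count from 2 to 3, so L is a cut vertex.
By contrast removing G leaves 2 components; it is not a cut vertex. No other vertex is a cut vertex either.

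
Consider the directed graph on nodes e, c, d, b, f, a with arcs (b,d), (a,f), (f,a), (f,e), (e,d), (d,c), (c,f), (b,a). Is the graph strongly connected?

There is no directed path from e to b, so the graph is not strongly connected.

No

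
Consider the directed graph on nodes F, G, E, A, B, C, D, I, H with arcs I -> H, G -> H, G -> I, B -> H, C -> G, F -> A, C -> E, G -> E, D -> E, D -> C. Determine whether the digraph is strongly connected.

There is no directed path from G to F, so the graph is not strongly connected.

No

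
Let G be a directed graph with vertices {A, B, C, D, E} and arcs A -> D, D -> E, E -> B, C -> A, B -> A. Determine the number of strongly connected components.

2

{A, B, D, E} are all mutually reachable — one SCC of size 4.
{C} is an SCC by itself.
That gives 2 strongly connected components.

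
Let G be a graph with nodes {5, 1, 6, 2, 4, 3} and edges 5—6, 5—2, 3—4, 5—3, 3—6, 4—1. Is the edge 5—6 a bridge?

After removing 5—6, the path 5-3-6 still connects them, so the edge is not a bridge.

No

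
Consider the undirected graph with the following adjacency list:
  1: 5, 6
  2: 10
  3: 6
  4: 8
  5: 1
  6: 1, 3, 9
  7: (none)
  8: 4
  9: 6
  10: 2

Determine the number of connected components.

4

7 is isolated — a component by itself.
Starting from 2 we can reach 2, 10. That is one component of size 2.
Starting from 4 we can reach 4, 8. That is one component of size 2.
Starting from 1 we can reach 1, 3, 5, 6, 9. That is one component of size 5.
Total: 4 components.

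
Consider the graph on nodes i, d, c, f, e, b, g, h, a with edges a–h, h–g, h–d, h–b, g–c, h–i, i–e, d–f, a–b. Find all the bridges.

c-g, d-f, d-h, e-i, g-h, h-i

The edges on the cycle a-h-b-a are not bridges since each lies on that cycle.
But removing h–g disconnects h from g; removing i–e disconnects i from e; removing h–d disconnects h from d; removing f–d disconnects f from d — these are bridges.
In total 6 edges are bridges.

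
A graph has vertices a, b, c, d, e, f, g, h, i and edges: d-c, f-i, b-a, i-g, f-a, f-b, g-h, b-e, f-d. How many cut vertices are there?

5

Removing b increases the component count from 1 to 2, so b is a cut vertex.
Removing d increases the component count from 1 to 2, so d is a cut vertex.
Removing f increases the component count from 1 to 3, so f is a cut vertex.
Likewise g, i are cut vertices.
By contrast removing e leaves 1 component; it is not a cut vertex. No other vertex is a cut vertex either.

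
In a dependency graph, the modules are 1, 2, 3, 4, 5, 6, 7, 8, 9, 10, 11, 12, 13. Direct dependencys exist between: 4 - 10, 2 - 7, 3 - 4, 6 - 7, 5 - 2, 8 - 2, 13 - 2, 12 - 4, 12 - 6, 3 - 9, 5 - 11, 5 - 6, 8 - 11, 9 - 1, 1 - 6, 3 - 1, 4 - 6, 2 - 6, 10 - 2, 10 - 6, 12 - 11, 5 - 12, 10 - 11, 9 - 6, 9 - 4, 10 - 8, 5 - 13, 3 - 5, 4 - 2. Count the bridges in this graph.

0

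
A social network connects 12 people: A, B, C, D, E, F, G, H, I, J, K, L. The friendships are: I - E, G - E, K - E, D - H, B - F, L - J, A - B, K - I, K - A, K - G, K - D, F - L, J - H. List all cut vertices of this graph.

Removing K increases the component count from 2 to 3, so K is a cut vertex.
By contrast removing E leaves 2 components; it is not a cut vertex. No other vertex is a cut vertex either.

K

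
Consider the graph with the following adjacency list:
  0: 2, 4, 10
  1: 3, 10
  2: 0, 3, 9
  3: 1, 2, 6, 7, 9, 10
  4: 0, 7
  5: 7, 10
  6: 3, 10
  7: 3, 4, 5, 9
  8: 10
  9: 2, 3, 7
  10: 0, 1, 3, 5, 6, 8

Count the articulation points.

1

Removing 10 increases the component count from 1 to 2, so 10 is a cut vertex.
By contrast removing 2 leaves 1 component; it is not a cut vertex. No other vertex is a cut vertex either.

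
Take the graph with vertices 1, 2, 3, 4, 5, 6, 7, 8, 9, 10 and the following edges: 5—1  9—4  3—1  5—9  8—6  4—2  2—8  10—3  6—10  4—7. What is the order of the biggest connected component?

Starting from 1 we can reach 1, 2, 3, 4, 5, 6, 7, 8, 9, 10. That is one component of size 10.
The largest has 10 vertices.

10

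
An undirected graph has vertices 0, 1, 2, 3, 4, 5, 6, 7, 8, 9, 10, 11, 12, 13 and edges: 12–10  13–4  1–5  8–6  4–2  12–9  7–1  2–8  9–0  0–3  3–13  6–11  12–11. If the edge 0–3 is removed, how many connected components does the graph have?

0 and 3 are still connected via 0-9-12-11-6-8-2-4-13-3, so the component count stays at 2.

2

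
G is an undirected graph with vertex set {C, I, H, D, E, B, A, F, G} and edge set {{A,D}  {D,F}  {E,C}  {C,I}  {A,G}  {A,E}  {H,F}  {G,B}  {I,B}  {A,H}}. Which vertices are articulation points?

Removing A increases the component count from 1 to 2, so A is a cut vertex.
By contrast removing H leaves 1 component; it is not a cut vertex. No other vertex is a cut vertex either.

A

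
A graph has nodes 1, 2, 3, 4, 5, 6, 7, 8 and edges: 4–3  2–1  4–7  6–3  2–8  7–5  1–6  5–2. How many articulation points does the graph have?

1

Removing 2 increases the component count from 1 to 2, so 2 is a cut vertex.
By contrast removing 5 leaves 1 component; it is not a cut vertex. No other vertex is a cut vertex either.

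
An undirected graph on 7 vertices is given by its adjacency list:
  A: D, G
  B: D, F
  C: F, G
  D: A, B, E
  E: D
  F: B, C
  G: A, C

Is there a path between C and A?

From C we can reach A, B, C, D, E, F, G, which includes A.

Yes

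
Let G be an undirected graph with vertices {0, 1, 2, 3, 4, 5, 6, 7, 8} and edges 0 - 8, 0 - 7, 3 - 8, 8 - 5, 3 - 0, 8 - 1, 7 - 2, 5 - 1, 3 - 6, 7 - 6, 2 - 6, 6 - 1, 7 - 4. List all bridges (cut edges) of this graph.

4-7

The edges on the cycle 7-2-6-7 are not bridges since each lies on that cycle.
But removing 4 - 7 disconnects 4 from 7 — this is a bridge.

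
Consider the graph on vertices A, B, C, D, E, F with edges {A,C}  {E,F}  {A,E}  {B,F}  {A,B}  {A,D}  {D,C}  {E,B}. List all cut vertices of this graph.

A

Removing A increases the component count from 1 to 2, so A is a cut vertex.
By contrast removing E leaves 1 component; it is not a cut vertex. No other vertex is a cut vertex either.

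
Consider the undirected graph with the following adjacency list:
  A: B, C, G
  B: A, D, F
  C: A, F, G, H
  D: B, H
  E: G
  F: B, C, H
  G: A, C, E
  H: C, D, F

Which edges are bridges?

E-G

The edges on the cycle C-A-G-C are not bridges since each lies on that cycle.
But removing E-G disconnects E from G — this is a bridge.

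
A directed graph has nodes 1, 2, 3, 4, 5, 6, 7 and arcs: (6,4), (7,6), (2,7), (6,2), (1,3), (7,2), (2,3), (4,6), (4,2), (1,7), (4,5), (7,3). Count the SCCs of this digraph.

4

{2, 4, 6, 7} are all mutually reachable — one SCC of size 4.
{1} is an SCC by itself.
{3} is an SCC by itself.
{5} is an SCC by itself.
That gives 4 strongly connected components.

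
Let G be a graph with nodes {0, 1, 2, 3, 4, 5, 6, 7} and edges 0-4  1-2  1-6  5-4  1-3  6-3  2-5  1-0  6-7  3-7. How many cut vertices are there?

Removing 1 increases the component count from 1 to 2, so 1 is a cut vertex.
By contrast removing 6 leaves 1 component; it is not a cut vertex. No other vertex is a cut vertex either.

1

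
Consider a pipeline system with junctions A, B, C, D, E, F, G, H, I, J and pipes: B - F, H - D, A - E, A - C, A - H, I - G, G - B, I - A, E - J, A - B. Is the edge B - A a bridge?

After removing B - A, the path B-G-I-A still connects them, so the edge is not a bridge.

No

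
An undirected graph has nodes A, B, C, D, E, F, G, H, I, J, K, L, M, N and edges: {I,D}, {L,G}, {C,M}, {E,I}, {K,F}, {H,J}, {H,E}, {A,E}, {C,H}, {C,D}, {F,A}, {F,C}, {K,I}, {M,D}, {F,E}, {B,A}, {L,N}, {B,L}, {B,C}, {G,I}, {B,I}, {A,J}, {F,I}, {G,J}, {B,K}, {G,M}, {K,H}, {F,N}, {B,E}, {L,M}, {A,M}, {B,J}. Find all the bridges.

The edges on the cycle B-L-N-F-K-B are not bridges since each lies on that cycle.
Every edge lies on some cycle, so there are no bridges.

none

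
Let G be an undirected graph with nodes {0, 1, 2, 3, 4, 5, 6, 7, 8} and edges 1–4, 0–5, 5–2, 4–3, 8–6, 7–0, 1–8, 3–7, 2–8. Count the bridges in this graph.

1

The edges on the cycle 1-4-3-7-0-5-2-8-1 are not bridges since each lies on that cycle.
But removing 6–8 disconnects 6 from 8 — this is a bridge.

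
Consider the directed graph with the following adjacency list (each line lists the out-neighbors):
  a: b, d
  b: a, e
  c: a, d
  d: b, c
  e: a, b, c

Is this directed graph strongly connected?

Yes

From e we can reach every vertex (a, b, c, d, e), and every vertex can reach e (a, b, c, d, e). So the whole graph is one strongly connected component.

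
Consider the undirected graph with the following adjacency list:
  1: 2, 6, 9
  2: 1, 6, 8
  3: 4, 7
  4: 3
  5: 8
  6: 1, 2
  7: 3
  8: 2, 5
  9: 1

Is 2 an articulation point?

Yes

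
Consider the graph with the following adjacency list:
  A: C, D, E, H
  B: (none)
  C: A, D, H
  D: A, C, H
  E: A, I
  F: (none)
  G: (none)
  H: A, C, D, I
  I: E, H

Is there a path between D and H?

Yes

From D we can reach A, C, D, E, H, I, which includes H.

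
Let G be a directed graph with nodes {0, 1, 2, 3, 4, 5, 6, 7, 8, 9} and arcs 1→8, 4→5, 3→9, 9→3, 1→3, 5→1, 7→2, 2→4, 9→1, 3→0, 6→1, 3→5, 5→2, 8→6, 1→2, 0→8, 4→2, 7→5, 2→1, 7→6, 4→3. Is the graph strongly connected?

No

There is no directed path from 0 to 7, so the graph is not strongly connected.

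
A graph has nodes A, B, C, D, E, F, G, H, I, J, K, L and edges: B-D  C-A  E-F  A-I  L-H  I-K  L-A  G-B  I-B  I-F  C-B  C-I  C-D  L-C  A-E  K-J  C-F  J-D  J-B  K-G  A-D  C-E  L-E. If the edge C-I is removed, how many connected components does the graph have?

1

C and I are still connected via C-A-I, so the component count stays at 1.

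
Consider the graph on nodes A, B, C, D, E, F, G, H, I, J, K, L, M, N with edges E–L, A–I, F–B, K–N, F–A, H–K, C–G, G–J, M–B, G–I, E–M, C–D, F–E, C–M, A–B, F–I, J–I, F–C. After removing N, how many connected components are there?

2

With N gone, the remaining components are: {H, K}; {A, B, C, D, E, F, G, I, J, L, M}.
That is 2 components.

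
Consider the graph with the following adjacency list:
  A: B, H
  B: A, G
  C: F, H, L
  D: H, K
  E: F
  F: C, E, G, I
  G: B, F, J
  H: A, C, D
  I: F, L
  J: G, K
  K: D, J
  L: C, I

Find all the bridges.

E-F

The edges on the cycle C-H-A-B-G-F-C are not bridges since each lies on that cycle.
But removing E-F disconnects E from F — this is a bridge.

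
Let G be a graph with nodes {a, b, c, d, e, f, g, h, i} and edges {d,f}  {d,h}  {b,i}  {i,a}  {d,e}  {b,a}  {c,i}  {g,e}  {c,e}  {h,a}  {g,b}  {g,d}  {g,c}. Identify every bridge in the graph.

d-f

The edges on the cycle g-d-h-a-b-g are not bridges since each lies on that cycle.
But removing d-f disconnects d from f — this is a bridge.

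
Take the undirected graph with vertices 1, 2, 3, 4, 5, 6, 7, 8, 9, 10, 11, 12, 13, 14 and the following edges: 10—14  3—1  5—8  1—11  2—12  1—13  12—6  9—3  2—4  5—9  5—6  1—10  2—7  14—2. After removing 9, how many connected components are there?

With 9 gone, the remaining components are: {1, 2, 3, 4, 5, 6, 7, 8, 10, 11, 12, 13, 14}.
That is 1 component.

1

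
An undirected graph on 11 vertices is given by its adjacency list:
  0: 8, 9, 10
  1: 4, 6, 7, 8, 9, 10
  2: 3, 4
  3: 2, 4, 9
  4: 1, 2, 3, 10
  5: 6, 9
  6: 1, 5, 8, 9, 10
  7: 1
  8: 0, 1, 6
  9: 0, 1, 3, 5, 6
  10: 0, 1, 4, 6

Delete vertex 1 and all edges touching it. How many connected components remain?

2

With 1 gone, the remaining components are: {7}; {0, 2, 3, 4, 5, 6, 8, 9, 10}.
That is 2 components.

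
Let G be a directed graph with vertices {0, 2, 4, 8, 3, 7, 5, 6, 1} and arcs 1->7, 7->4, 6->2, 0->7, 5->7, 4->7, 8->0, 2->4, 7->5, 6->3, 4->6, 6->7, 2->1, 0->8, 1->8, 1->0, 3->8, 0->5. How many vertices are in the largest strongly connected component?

{0, 1, 2, 3, 4, 5, 6, 7, 8} are all mutually reachable — one SCC of size 9.
The largest has 9 vertices.

9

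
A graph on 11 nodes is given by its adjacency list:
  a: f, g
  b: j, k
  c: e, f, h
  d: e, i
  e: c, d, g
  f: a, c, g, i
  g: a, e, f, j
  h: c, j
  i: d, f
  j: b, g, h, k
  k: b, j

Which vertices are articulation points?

j

Removing j increases the component count from 1 to 2, so j is a cut vertex.
By contrast removing d leaves 1 component; it is not a cut vertex. No other vertex is a cut vertex either.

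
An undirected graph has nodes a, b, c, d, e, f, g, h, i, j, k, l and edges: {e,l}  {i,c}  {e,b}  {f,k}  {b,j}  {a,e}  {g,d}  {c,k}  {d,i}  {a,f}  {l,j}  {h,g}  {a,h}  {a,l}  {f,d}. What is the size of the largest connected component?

Starting from a we can reach a, b, c, d, e, f, g, h, i, j, k, l. That is one component of size 12.
The largest has 12 vertices.

12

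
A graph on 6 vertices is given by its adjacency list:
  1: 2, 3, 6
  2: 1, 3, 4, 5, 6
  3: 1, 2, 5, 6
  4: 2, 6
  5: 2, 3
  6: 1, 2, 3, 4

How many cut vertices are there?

0

Removing 1, for instance, still leaves 1 component. No single vertex removal increases the component count — the graph has no articulation points.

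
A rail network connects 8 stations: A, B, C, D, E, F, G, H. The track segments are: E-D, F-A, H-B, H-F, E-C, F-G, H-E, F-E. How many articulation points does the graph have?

3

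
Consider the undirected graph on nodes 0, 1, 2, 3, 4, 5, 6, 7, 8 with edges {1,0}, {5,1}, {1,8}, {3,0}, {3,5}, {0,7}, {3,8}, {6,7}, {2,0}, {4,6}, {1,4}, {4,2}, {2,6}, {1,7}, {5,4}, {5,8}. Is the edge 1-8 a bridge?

No

After removing 1-8, the path 1-5-8 still connects them, so the edge is not a bridge.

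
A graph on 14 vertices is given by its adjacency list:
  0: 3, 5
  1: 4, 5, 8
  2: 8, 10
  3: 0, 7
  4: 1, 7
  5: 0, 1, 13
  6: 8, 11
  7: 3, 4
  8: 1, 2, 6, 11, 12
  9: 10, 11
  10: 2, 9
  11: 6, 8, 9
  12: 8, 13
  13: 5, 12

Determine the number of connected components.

Starting from 0 we can reach 0, 1, 2, 3, 4, 5, 6, 7, 8, 9, 10, 11, 12, 13. That is one component of size 14.
Total: 1 component.

1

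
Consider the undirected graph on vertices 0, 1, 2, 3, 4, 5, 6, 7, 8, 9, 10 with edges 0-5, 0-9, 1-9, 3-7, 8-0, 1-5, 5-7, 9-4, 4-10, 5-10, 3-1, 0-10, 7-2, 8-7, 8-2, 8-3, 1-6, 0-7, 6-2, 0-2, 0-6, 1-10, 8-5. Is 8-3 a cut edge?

After removing 8-3, the path 8-7-3 still connects them, so the edge is not a bridge.

No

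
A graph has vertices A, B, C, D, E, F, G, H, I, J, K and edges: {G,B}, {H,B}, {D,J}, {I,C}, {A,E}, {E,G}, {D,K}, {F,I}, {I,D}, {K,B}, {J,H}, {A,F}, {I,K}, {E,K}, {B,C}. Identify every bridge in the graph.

none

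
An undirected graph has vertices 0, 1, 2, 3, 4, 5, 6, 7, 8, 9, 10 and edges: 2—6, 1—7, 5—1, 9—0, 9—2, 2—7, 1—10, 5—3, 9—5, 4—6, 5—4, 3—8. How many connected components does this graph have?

1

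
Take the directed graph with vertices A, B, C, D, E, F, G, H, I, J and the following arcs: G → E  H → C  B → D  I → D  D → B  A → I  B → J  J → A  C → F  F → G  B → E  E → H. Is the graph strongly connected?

There is no directed path from G to J, so the graph is not strongly connected.

No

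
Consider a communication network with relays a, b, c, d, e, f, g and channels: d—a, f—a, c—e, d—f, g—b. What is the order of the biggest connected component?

Starting from b we can reach b, g. That is one component of size 2.
Starting from c we can reach c, e. That is one component of size 2.
Starting from a we can reach a, d, f. That is one component of size 3.
The largest has 3 vertices.

3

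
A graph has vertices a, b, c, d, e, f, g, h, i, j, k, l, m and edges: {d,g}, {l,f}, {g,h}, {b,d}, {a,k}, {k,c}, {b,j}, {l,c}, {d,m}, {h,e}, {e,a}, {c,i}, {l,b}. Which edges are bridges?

The edges on the cycle l-b-d-g-h-e-a-k-c-l are not bridges since each lies on that cycle.
But removing b—j disconnects b from j; removing d—m disconnects d from m; removing c—i disconnects c from i; removing l—f disconnects l from f — these are bridges.

b-j, c-i, d-m, f-l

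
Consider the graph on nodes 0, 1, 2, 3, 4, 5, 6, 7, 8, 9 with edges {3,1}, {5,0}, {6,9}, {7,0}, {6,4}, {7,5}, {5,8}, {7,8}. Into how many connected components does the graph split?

4

2 is isolated — a component by itself.
Starting from 1 we can reach 1, 3. That is one component of size 2.
Starting from 4 we can reach 4, 6, 9. That is one component of size 3.
Starting from 0 we can reach 0, 5, 7, 8. That is one component of size 4.
Total: 4 components.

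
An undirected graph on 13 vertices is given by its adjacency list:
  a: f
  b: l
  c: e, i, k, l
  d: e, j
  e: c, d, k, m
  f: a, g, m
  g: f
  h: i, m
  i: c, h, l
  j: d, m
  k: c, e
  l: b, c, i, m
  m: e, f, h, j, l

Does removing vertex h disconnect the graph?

No

Deleting h leaves 1 component (was 1) (its neighbors i, m remain connected to each other), so h is not a cut vertex.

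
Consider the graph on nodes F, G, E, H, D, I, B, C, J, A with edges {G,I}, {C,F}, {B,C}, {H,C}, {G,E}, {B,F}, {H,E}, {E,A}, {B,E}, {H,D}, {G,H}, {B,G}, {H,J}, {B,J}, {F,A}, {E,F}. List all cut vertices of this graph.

G, H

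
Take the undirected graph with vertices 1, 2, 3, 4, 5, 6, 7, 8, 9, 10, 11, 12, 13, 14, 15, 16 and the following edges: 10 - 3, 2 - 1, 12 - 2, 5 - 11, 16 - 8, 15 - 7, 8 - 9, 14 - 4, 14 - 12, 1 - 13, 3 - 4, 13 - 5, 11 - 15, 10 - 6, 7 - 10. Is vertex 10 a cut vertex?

Yes

Deleting 10 raises the number of components from 2 to 3, so 10 is a cut vertex.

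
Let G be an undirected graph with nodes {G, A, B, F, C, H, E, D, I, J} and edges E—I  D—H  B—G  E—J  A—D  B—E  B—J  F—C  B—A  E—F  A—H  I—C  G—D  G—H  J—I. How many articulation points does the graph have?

Removing B increases the component count from 1 to 2, so B is a cut vertex.
By contrast removing C leaves 1 component; it is not a cut vertex. No other vertex is a cut vertex either.

1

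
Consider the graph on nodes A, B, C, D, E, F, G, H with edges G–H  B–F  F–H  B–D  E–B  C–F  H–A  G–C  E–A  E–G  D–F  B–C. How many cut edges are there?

0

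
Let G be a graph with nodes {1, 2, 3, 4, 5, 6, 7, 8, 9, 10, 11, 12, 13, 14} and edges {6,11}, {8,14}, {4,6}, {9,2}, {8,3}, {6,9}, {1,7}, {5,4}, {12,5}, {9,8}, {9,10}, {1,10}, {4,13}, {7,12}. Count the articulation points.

Removing 4 increases the component count from 1 to 2, so 4 is a cut vertex.
Removing 6 increases the component count from 1 to 2, so 6 is a cut vertex.
Removing 8 increases the component count from 1 to 3, so 8 is a cut vertex.
Likewise 9 is a cut vertex.
By contrast removing 13 leaves 1 component; it is not a cut vertex. No other vertex is a cut vertex either.

4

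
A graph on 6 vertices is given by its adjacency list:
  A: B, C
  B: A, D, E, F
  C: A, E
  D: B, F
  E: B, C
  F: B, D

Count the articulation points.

Removing B increases the component count from 1 to 2, so B is a cut vertex.
By contrast removing E leaves 1 component; it is not a cut vertex. No other vertex is a cut vertex either.

1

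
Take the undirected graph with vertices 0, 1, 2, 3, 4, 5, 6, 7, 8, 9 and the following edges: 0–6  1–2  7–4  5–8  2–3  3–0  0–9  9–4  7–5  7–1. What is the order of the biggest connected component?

10

Starting from 0 we can reach 0, 1, 2, 3, 4, 5, 6, 7, 8, 9. That is one component of size 10.
The largest has 10 vertices.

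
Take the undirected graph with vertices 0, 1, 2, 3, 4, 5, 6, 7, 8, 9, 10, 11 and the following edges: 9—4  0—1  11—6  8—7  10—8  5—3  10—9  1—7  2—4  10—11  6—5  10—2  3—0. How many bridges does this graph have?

0

The edges on the cycle 10-11-6-5-3-0-1-7-8-10 are not bridges since each lies on that cycle.
Every edge lies on some cycle, so there are no bridges.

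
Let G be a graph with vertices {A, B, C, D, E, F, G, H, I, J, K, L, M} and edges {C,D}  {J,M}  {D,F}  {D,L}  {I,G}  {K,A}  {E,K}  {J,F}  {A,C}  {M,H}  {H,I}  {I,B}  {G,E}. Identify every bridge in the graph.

B-I, D-L

The edges on the cycle J-M-H-I-G-E-K-A-C-D-F-J are not bridges since each lies on that cycle.
But removing D—L disconnects D from L; removing I—B disconnects I from B — these are bridges.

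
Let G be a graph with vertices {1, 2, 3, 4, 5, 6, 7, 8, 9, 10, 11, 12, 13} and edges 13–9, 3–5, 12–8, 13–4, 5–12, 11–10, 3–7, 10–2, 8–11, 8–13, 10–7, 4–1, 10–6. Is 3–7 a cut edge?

After removing 3–7, the path 3-5-12-8-11-10-7 still connects them, so the edge is not a bridge.

No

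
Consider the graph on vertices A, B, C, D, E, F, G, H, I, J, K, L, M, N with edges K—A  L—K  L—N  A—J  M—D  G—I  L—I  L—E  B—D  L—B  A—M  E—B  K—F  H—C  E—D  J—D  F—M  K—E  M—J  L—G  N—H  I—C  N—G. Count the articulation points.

Removing L increases the component count from 1 to 2, so L is a cut vertex.
By contrast removing F leaves 1 component; it is not a cut vertex. No other vertex is a cut vertex either.

1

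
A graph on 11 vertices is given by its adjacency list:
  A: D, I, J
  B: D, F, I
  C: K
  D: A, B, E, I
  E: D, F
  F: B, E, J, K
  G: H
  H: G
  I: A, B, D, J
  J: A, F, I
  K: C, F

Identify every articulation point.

F, K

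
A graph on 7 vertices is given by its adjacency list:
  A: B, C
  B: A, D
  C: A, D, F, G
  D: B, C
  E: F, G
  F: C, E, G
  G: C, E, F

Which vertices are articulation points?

Removing C increases the component count from 1 to 2, so C is a cut vertex.
By contrast removing B leaves 1 component; it is not a cut vertex. No other vertex is a cut vertex either.

C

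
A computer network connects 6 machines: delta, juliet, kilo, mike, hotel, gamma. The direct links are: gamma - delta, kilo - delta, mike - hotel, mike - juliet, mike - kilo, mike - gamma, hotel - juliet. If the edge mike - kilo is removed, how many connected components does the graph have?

1

mike and kilo are still connected via mike-gamma-delta-kilo, so the component count stays at 1.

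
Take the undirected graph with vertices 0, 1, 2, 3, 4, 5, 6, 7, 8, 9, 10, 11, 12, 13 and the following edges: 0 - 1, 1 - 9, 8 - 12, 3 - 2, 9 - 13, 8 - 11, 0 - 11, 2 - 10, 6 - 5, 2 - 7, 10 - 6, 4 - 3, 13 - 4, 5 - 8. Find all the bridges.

12-8, 2-7

The edges on the cycle 0-1-9-13-4-3-2-10-6-5-8-11-0 are not bridges since each lies on that cycle.
But removing 7 - 2 disconnects 7 from 2; removing 8 - 12 disconnects 8 from 12 — these are bridges.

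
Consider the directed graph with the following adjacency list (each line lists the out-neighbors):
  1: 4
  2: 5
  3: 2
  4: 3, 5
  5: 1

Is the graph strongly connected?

Yes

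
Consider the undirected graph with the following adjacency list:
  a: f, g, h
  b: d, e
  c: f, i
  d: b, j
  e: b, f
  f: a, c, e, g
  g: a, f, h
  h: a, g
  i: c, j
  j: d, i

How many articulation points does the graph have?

1

Removing f increases the component count from 1 to 2, so f is a cut vertex.
By contrast removing i leaves 1 component; it is not a cut vertex. No other vertex is a cut vertex either.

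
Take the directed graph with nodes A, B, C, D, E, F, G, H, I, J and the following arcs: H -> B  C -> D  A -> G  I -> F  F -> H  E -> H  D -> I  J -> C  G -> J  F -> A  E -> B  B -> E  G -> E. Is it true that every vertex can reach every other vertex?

There is no directed path from H to F, so the graph is not strongly connected.

No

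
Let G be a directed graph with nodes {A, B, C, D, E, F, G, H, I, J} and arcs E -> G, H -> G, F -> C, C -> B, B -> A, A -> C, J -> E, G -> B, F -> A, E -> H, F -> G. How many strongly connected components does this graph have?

{A, B, C} are all mutually reachable — one SCC of size 3.
{H} is an SCC by itself.
{D} is an SCC by itself.
{J} is an SCC by itself.
{F} is an SCC by itself.
(and 3 more singleton SCCs)
That gives 8 strongly connected components.

8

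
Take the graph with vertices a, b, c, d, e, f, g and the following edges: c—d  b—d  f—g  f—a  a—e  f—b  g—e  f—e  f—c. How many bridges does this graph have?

0

The edges on the cycle f-g-e-f are not bridges since each lies on that cycle.
Every edge lies on some cycle, so there are no bridges.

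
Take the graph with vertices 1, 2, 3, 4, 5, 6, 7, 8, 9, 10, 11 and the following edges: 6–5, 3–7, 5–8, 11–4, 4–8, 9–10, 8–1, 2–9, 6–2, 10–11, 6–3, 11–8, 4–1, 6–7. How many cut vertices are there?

1

Removing 6 increases the component count from 1 to 2, so 6 is a cut vertex.
By contrast removing 8 leaves 1 component; it is not a cut vertex. No other vertex is a cut vertex either.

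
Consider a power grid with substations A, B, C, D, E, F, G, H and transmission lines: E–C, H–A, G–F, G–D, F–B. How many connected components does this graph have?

3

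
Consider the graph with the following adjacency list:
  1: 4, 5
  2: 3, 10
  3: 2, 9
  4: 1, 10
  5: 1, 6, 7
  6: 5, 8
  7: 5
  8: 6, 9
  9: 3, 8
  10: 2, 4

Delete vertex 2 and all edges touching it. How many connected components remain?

With 2 gone, the remaining components are: {1, 3, 4, 5, 6, 7, 8, 9, 10}.
That is 1 component.

1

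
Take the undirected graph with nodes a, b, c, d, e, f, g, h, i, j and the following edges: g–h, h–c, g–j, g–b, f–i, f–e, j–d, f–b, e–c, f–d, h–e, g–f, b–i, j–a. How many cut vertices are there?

Removing j increases the component count from 1 to 2, so j is a cut vertex.
By contrast removing f leaves 1 component; it is not a cut vertex. No other vertex is a cut vertex either.

1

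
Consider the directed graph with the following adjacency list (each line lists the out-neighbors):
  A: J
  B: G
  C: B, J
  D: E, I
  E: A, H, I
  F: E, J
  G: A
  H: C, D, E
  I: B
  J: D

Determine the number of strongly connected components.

{A, B, C, D, E, G, H, I, J} are all mutually reachable — one SCC of size 9.
{F} is an SCC by itself.
That gives 2 strongly connected components.

2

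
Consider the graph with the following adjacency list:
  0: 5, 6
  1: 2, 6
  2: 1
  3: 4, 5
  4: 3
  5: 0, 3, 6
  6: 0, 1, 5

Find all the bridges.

The edges on the cycle 5-0-6-5 are not bridges since each lies on that cycle.
But removing 6-1 disconnects 6 from 1; removing 1-2 disconnects 1 from 2; removing 3-4 disconnects 3 from 4; removing 5-3 disconnects 5 from 3 — these are bridges.

1-2, 1-6, 3-4, 3-5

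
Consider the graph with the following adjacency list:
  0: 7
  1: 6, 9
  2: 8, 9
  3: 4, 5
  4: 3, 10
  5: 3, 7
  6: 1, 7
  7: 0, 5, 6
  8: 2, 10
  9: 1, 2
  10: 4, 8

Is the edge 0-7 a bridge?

Removing 0-7 leaves no path between 0 and 7: the component count goes from 1 to 2. So it is a bridge.

Yes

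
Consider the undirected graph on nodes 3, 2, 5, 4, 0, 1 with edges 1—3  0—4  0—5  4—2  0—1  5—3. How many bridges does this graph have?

2

The edges on the cycle 0-1-3-5-0 are not bridges since each lies on that cycle.
But removing 0—4 disconnects 0 from 4; removing 2—4 disconnects 2 from 4 — these are bridges.
That makes 2 bridges.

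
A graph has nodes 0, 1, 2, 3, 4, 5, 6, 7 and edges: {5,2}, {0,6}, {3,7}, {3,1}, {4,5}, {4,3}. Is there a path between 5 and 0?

No

The component containing 5 is {1, 2, 3, 4, 5, 7}, and 0 is not in it.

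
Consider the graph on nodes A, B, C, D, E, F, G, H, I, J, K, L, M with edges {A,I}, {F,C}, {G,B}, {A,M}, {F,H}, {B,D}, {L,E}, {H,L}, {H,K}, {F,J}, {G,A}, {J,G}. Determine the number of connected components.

1

Starting from A we can reach A, B, C, D, E, F, G, H, I, J, K, L, M. That is one component of size 13.
Total: 1 component.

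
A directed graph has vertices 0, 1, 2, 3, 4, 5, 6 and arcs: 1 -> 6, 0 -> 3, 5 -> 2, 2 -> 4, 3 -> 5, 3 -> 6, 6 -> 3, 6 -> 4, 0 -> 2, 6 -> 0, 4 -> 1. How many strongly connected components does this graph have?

1

{0, 1, 2, 3, 4, 5, 6} are all mutually reachable — one SCC of size 7.
That gives 1 strongly connected component.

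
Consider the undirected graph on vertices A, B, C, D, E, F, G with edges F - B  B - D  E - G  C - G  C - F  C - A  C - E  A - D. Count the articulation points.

1

Removing C increases the component count from 1 to 2, so C is a cut vertex.
By contrast removing A leaves 1 component; it is not a cut vertex. No other vertex is a cut vertex either.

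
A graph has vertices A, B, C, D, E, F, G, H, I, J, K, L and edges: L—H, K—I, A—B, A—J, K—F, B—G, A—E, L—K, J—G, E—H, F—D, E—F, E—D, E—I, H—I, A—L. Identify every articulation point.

Removing A increases the component count from 2 to 3, so A is a cut vertex.
By contrast removing K leaves 2 components; it is not a cut vertex. No other vertex is a cut vertex either.

A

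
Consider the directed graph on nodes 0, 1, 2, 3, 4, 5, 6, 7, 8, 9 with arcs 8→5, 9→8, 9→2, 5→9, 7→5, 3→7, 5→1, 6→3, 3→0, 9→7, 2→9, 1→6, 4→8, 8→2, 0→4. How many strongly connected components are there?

1

{0, 1, 2, 3, 4, 5, 6, 7, 8, 9} are all mutually reachable — one SCC of size 10.
That gives 1 strongly connected component.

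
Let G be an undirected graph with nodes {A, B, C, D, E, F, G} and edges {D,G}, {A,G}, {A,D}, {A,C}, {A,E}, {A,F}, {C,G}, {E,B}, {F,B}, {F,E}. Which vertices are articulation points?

Removing A increases the component count from 1 to 2, so A is a cut vertex.
By contrast removing D leaves 1 component; it is not a cut vertex. No other vertex is a cut vertex either.

A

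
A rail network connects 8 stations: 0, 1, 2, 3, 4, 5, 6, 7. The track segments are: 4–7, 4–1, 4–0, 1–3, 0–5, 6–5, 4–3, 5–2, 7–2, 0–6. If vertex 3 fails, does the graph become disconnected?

Deleting 3 leaves 1 component (was 1) (its neighbors 1, 4 remain connected to each other), so 3 is not a cut vertex.

No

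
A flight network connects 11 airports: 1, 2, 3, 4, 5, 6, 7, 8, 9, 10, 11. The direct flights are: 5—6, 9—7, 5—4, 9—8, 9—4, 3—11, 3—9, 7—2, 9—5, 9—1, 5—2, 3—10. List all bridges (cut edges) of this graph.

1-9, 10-3, 11-3, 3-9, 5-6, 8-9

The edges on the cycle 9-5-4-9 are not bridges since each lies on that cycle.
But removing 6—5 disconnects 6 from 5; removing 9—3 disconnects 9 from 3; removing 11—3 disconnects 11 from 3; removing 3—10 disconnects 3 from 10 — these are bridges.
In total 6 edges are bridges.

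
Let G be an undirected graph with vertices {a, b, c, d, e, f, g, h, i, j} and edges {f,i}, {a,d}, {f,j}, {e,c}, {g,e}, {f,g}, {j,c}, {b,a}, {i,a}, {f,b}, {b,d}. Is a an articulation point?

Deleting a leaves 2 components (was 2), so a is not a cut vertex.

No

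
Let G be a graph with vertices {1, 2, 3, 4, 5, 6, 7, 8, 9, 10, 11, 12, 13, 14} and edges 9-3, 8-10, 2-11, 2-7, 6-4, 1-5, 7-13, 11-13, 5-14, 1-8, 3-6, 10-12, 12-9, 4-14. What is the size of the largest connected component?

Starting from 2 we can reach 2, 7, 11, 13. That is one component of size 4.
Starting from 1 we can reach 1, 3, 4, 5, 6, 8, 9, 10, 12, 14. That is one component of size 10.
The largest has 10 vertices.

10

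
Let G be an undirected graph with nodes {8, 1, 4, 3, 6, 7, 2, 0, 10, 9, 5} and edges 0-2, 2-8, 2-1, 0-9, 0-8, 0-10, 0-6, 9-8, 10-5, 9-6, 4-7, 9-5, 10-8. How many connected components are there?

3

3 is isolated — a component by itself.
Starting from 4 we can reach 4, 7. That is one component of size 2.
Starting from 0 we can reach 0, 1, 2, 5, 6, 8, 9, 10. That is one component of size 8.
Total: 3 components.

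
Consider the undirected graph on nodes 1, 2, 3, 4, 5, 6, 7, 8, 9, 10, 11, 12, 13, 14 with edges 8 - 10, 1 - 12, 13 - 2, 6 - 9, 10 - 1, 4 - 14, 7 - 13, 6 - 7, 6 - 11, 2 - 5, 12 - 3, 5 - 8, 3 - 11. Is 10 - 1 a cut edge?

No

After removing 10 - 1, the path 10-8-5-2-13-7-6-11-3-12-1 still connects them, so the edge is not a bridge.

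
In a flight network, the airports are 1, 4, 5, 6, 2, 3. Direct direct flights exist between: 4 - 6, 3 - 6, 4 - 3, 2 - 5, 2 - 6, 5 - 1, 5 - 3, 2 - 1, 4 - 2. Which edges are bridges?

The edges on the cycle 2-5-1-2 are not bridges since each lies on that cycle.
Every edge lies on some cycle, so there are no bridges.

none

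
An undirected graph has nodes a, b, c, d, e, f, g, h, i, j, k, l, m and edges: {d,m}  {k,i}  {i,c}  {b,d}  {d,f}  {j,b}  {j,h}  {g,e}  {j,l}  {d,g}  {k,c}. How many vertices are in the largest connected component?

9

a is isolated — a component by itself.
Starting from c we can reach c, i, k. That is one component of size 3.
Starting from b we can reach b, d, e, f, g, h, j, l, m. That is one component of size 9.
The largest has 9 vertices.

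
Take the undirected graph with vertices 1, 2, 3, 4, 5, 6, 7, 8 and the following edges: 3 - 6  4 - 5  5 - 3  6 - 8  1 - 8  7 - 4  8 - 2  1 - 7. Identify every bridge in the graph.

The edges on the cycle 1-7-4-5-3-6-8-1 are not bridges since each lies on that cycle.
But removing 8 - 2 disconnects 8 from 2 — this is a bridge.

2-8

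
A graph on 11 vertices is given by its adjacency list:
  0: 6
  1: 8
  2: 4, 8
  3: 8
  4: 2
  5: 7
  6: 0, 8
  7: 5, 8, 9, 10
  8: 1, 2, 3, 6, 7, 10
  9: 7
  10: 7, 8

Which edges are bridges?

0-6, 1-8, 2-4, 2-8, 3-8, 5-7, 6-8, 7-9

The edges on the cycle 10-7-8-10 are not bridges since each lies on that cycle.
But removing 6-8 disconnects 6 from 8; removing 7-9 disconnects 7 from 9; removing 8-2 disconnects 8 from 2; removing 8-3 disconnects 8 from 3 — these are bridges.
In total 8 edges are bridges.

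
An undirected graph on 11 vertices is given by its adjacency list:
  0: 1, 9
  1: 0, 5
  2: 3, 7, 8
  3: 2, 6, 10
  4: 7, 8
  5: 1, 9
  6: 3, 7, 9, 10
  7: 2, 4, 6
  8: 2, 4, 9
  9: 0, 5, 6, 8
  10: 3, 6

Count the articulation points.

Removing 9 increases the component count from 1 to 2, so 9 is a cut vertex.
By contrast removing 8 leaves 1 component; it is not a cut vertex. No other vertex is a cut vertex either.

1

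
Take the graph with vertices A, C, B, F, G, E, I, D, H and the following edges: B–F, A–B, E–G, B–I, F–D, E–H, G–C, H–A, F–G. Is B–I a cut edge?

Removing B–I leaves no path between B and I: the component count goes from 1 to 2. So it is a bridge.

Yes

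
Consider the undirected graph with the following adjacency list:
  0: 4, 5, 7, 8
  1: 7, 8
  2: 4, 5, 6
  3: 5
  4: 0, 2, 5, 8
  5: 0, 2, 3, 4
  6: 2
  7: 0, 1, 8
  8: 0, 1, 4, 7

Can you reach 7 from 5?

Yes

From 5 we can reach 0, 1, 2, 3, 4, 5, 6, 7, 8, which includes 7.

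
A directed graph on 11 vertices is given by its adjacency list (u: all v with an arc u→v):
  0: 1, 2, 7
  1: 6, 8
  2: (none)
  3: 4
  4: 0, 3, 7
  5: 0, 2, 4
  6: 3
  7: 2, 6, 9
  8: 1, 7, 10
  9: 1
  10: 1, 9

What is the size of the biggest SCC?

{0, 1, 3, 4, 6, 7, 8, 9, 10} are all mutually reachable — one SCC of size 9.
{5} is an SCC by itself.
{2} is an SCC by itself.
The largest has 9 vertices.

9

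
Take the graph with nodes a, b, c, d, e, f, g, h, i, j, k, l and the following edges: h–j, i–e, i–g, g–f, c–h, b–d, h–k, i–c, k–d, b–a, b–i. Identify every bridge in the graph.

The edges on the cycle b-i-c-h-k-d-b are not bridges since each lies on that cycle.
But removing g–f disconnects g from f; removing h–j disconnects h from j; removing g–i disconnects g from i; removing b–a disconnects b from a — these are bridges.
In total 5 edges are bridges.

a-b, e-i, f-g, g-i, h-j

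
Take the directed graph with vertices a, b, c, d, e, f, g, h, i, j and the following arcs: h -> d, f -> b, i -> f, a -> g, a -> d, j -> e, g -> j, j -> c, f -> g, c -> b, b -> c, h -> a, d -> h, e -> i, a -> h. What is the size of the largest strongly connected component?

{e, f, g, i, j} are all mutually reachable — one SCC of size 5.
{a, d, h} are all mutually reachable — one SCC of size 3.
{b, c} are all mutually reachable — one SCC of size 2.
The largest has 5 vertices.

5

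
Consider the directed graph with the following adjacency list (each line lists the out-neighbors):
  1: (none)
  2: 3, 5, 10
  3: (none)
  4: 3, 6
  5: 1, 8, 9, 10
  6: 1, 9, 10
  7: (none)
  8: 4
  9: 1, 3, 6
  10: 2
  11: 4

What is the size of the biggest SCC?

7

{2, 4, 5, 6, 8, 9, 10} are all mutually reachable — one SCC of size 7.
{7} is an SCC by itself.
{3} is an SCC by itself.
{11} is an SCC by itself.
{1} is an SCC by itself.
The largest has 7 vertices.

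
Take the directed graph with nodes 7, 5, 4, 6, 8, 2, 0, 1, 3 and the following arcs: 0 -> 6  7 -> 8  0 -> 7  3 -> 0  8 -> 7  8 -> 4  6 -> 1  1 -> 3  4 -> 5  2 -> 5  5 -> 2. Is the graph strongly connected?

There is no directed path from 5 to 8, so the graph is not strongly connected.

No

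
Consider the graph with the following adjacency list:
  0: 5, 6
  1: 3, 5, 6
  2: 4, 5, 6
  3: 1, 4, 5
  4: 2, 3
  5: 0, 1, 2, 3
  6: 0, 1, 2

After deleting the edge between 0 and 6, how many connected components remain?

0 and 6 are still connected via 0-5-2-6, so the component count stays at 1.

1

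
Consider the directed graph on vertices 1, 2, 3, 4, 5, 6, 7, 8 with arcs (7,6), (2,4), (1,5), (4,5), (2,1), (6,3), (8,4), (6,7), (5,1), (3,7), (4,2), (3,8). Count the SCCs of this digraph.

{3, 6, 7} are all mutually reachable — one SCC of size 3.
{2, 4} are all mutually reachable — one SCC of size 2.
{1, 5} are all mutually reachable — one SCC of size 2.
{8} is an SCC by itself.
That gives 4 strongly connected components.

4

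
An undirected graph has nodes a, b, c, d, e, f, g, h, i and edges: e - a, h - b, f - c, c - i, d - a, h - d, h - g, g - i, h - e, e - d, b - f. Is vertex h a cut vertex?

Deleting h raises the number of components from 1 to 2, so h is a cut vertex.

Yes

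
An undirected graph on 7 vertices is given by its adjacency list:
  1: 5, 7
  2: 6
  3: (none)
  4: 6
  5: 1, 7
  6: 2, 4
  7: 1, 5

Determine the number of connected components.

3

3 is isolated — a component by itself.
Starting from 2 we can reach 2, 4, 6. That is one component of size 3.
Starting from 1 we can reach 1, 5, 7. That is one component of size 3.
Total: 3 components.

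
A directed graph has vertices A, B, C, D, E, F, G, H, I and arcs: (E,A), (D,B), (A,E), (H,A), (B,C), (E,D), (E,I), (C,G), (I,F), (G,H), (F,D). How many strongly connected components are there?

1

{A, B, C, D, E, F, G, H, I} are all mutually reachable — one SCC of size 9.
That gives 1 strongly connected component.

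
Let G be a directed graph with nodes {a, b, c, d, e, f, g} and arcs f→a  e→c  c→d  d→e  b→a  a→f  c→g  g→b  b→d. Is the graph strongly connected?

There is no directed path from f to e, so the graph is not strongly connected.

No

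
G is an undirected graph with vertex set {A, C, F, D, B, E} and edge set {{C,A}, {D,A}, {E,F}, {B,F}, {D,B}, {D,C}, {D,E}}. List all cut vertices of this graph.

Removing D increases the component count from 1 to 2, so D is a cut vertex.
By contrast removing F leaves 1 component; it is not a cut vertex. No other vertex is a cut vertex either.

D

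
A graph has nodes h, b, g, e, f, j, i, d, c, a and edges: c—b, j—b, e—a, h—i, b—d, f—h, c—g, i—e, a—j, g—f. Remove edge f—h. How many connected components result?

1

f and h are still connected via f-g-c-b-j-a-e-i-h, so the component count stays at 1.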